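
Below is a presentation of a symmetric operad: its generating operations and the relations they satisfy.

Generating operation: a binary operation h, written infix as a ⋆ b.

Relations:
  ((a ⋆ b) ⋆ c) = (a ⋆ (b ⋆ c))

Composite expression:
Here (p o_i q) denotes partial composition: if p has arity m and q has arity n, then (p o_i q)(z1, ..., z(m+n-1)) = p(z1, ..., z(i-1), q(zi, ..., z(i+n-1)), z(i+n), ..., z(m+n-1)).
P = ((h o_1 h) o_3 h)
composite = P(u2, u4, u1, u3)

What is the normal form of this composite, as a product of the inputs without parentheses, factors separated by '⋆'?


The h-tree's shape is irrelevant; the u-reading-order decides.
(u2 ⋆ u4) unparenthesizes to u2 ⋆ u4
(u1 ⋆ u3) unparenthesizes to u1 ⋆ u3
((u2 ⋆ u4) ⋆ (u1 ⋆ u3)) unparenthesizes to u2 ⋆ u4 ⋆ u1 ⋆ u3

u2 ⋆ u4 ⋆ u1 ⋆ u3


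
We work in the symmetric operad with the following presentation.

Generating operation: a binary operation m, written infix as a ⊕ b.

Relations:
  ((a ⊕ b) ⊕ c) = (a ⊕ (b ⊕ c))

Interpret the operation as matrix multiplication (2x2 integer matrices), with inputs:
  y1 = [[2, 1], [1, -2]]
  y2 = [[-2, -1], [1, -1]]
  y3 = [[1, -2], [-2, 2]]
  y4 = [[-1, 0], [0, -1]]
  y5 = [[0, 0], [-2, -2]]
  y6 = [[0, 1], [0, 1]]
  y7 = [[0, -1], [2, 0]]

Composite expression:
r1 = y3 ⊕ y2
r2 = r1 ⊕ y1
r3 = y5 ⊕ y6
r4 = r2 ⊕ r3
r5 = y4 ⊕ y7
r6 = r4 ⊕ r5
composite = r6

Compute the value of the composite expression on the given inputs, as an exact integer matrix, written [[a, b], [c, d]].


[[-48, 0], [48, 0]]

(y3 ⊕ y2) = [[-4, 1], [6, 0]]
((y3 ⊕ y2) ⊕ y1) = [[-7, -6], [12, 6]]
(y5 ⊕ y6) = [[0, 0], [0, -4]]
(((y3 ⊕ y2) ⊕ y1) ⊕ (y5 ⊕ y6)) = [[0, 24], [0, -24]]
(y4 ⊕ y7) = [[0, 1], [-2, 0]]
((((y3 ⊕ y2) ⊕ y1) ⊕ (y5 ⊕ y6)) ⊕ (y4 ⊕ y7)) = [[-48, 0], [48, 0]]


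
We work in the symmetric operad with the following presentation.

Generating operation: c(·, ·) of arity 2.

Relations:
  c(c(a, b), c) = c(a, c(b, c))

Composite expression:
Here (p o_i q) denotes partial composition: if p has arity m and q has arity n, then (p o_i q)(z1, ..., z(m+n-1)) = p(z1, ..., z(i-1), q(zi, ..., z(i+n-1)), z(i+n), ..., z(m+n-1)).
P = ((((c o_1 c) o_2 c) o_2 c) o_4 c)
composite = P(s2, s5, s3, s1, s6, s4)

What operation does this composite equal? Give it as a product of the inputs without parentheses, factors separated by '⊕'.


s2 ⊕ s5 ⊕ s3 ⊕ s1 ⊕ s6 ⊕ s4

Under associativity of c, the answer is the s's in reading order.
c(s5, s3) linearizes to s5 ⊕ s3
c(s1, s6) linearizes to s1 ⊕ s6
c(c(s5, s3), c(s1, s6)) linearizes to s5 ⊕ s3 ⊕ s1 ⊕ s6
c(s2, c(c(s5, s3), c(s1, s6))) linearizes to s2 ⊕ s5 ⊕ s3 ⊕ s1 ⊕ s6
c(c(s2, c(c(s5, s3), c(s1, s6))), s4) linearizes to s2 ⊕ s5 ⊕ s3 ⊕ s1 ⊕ s6 ⊕ s4


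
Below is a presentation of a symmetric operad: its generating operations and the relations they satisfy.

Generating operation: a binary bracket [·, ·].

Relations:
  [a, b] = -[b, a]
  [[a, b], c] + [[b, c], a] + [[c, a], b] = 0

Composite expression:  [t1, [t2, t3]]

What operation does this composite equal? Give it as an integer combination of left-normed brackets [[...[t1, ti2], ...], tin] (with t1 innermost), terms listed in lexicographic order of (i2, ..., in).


[[t1, t2], t3] - [[t1, t3], t2]

Left-normed coefficients sit on the t1-initial expansion words.
Composite bracket: [t1, [t2, t3]]
Under [a, b] = ab - ba we get 4 signed associative words (2^2 = 4).
The t1-initial words carry the normal form:
  t1t2t3 (sign +1) contributes +[[t1, t2], t3]
  t1t3t2 (sign -1) contributes -[[t1, t3], t2]


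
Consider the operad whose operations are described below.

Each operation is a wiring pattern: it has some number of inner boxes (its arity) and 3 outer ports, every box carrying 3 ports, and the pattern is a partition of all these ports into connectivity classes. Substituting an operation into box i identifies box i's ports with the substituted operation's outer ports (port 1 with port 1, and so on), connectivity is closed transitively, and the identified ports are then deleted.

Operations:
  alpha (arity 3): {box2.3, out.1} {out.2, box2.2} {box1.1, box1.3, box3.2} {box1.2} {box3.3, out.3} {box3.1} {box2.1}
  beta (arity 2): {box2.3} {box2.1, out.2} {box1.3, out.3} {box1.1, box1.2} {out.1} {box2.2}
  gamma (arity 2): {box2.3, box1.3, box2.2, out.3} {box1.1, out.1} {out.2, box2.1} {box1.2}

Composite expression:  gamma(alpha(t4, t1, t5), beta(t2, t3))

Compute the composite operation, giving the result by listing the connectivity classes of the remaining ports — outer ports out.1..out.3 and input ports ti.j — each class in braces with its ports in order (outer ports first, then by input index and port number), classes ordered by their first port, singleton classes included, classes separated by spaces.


{out.1, t1.3} {out.2} {out.3, t2.3, t3.1, t5.3} {t1.1} {t1.2} {t2.1, t2.2} {t3.2} {t3.3} {t4.1, t4.3, t5.2} {t4.2} {t5.1}

Treat the ports identified at gamma as solder joints: merge, then drop.
stage alpha: inputs (t4, t1, t5), connectivity {out.1, t1.3} {out.2, t1.2} {out.3, t5.3} {t1.1} {t4.1, t4.3, t5.2} {t4.2} {t5.1}, out.j its boundary
stage beta: inputs (t2, t3), connectivity {out.1} {out.2, t3.1} {out.3, t2.3} {t2.1, t2.2} {t3.2} {t3.3}, out.j its boundary
stage gamma: inputs (t4, t1, t5, t2, t3), connectivity {out.1, t1.3} {out.2} {out.3, t2.3, t3.1, t5.3} {t1.1} {t1.2} {t2.1, t2.2} {t3.2} {t3.3} {t4.1, t4.3, t5.2} {t4.2} {t5.1}, out.j its boundary


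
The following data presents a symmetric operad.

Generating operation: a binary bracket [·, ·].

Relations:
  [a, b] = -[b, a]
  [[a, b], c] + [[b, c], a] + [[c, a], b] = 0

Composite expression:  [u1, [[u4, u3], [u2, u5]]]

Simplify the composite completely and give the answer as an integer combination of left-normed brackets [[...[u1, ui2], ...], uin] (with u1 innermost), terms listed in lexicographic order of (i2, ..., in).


Expand each bracket as ab - ba; the u1-initial words give the coefficients.
Composite bracket: [u1, [[u4, u3], [u2, u5]]]
Expanding via [a, b] = ab - ba: 16 signed words (2^4 = 16).
Words beginning with u1 determine it all:
  sign of u1u2u5u3u4 is +1, so it contributes +[[[[u1, u2], u5], u3], u4]
  sign of u1u2u5u4u3 is -1, so it contributes -[[[[u1, u2], u5], u4], u3]
  sign of u1u3u4u2u5 is -1, so it contributes -[[[[u1, u3], u4], u2], u5]
  sign of u1u3u4u5u2 is +1, so it contributes +[[[[u1, u3], u4], u5], u2]
  sign of u1u4u3u2u5 is +1, so it contributes +[[[[u1, u4], u3], u2], u5]
  sign of u1u4u3u5u2 is -1, so it contributes -[[[[u1, u4], u3], u5], u2]
  sign of u1u5u2u3u4 is -1, so it contributes -[[[[u1, u5], u2], u3], u4]
  sign of u1u5u2u4u3 is +1, so it contributes +[[[[u1, u5], u2], u4], u3]

[[[[u1, u2], u5], u3], u4] - [[[[u1, u2], u5], u4], u3] - [[[[u1, u3], u4], u2], u5] + [[[[u1, u3], u4], u5], u2] + [[[[u1, u4], u3], u2], u5] - [[[[u1, u4], u3], u5], u2] - [[[[u1, u5], u2], u3], u4] + [[[[u1, u5], u2], u4], u3]


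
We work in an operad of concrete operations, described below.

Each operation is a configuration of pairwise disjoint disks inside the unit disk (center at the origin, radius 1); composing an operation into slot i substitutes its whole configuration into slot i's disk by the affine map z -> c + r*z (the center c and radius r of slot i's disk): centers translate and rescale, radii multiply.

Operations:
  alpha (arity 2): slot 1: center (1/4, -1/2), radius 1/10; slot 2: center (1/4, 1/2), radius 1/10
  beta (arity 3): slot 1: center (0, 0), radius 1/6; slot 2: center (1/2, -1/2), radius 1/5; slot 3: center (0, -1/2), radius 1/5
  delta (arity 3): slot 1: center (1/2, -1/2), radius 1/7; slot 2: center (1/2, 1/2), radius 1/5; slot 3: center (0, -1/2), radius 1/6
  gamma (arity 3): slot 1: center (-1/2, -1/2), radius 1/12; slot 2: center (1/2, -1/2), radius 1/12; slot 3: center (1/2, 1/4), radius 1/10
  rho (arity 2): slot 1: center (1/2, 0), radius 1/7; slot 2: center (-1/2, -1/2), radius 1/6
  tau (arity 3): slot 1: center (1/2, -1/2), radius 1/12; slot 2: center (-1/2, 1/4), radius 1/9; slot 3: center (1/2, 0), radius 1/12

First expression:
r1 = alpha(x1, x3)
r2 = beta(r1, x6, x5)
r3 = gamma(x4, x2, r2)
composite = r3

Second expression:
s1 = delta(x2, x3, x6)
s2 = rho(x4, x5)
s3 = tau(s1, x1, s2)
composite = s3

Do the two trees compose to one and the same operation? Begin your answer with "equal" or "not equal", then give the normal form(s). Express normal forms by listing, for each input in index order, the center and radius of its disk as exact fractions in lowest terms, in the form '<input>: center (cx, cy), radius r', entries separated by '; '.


not equal; first: x1: center (121/240, 29/120), radius 1/600; x2: center (1/2, -1/2), radius 1/12; x3: center (121/240, 31/120), radius 1/600; x4: center (-1/2, -1/2), radius 1/12; x5: center (1/2, 1/5), radius 1/50; x6: center (11/20, 1/5), radius 1/50; second: x1: center (-1/2, 1/4), radius 1/9; x2: center (13/24, -13/24), radius 1/84; x3: center (13/24, -11/24), radius 1/60; x4: center (13/24, 0), radius 1/84; x5: center (11/24, -1/24), radius 1/72; x6: center (1/2, -13/24), radius 1/72

The first composite normalizes to x1: center (121/240, 29/120), radius 1/600; x2: center (1/2, -1/2), radius 1/12; x3: center (121/240, 31/120), radius 1/600; x4: center (-1/2, -1/2), radius 1/12; x5: center (1/2, 1/5), radius 1/50; x6: center (11/20, 1/5), radius 1/50
The second composite normalizes to x1: center (-1/2, 1/4), radius 1/9; x2: center (13/24, -13/24), radius 1/84; x3: center (13/24, -11/24), radius 1/60; x4: center (13/24, 0), radius 1/84; x5: center (11/24, -1/24), radius 1/72; x6: center (1/2, -13/24), radius 1/72
Distinct normal forms: not equal.


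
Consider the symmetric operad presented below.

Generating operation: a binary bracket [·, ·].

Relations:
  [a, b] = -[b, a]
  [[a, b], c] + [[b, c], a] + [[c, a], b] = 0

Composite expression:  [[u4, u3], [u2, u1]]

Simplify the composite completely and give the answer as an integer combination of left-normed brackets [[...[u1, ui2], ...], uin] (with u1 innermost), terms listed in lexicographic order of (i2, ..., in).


-[[[u1, u2], u3], u4] + [[[u1, u2], u4], u3]

Skip Jacobi rewriting: expand, keep u1-initial words, read off terms.
Composite bracket: [[u4, u3], [u2, u1]]
The bracket unfolds into 8 signed words via [a, b] = ab - ba (2^3 = 8).
Keep just the words that open with u1:
  from u1u2u3u4, sign -1: term -[[[u1, u2], u3], u4]
  from u1u2u4u3, sign +1: term +[[[u1, u2], u4], u3]


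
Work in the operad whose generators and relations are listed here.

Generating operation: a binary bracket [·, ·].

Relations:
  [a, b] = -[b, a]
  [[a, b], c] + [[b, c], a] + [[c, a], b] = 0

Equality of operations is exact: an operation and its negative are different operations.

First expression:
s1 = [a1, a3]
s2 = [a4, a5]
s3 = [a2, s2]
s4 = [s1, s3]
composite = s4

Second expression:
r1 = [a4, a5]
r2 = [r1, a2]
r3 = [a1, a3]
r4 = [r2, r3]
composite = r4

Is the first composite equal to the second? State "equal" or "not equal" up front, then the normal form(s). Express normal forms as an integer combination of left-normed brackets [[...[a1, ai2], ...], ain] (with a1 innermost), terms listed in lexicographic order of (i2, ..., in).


equal — both sides give [[[[a1, a3], a2], a4], a5] - [[[[a1, a3], a2], a5], a4] - [[[[a1, a3], a4], a5], a2] + [[[[a1, a3], a5], a4], a2]

In normal form, the first expression is [[[[a1, a3], a2], a4], a5] - [[[[a1, a3], a2], a5], a4] - [[[[a1, a3], a4], a5], a2] + [[[[a1, a3], a5], a4], a2]
In normal form, the second expression is [[[[a1, a3], a2], a4], a5] - [[[[a1, a3], a2], a5], a4] - [[[[a1, a3], a4], a5], a2] + [[[[a1, a3], a5], a4], a2]
Same normal form: equal.


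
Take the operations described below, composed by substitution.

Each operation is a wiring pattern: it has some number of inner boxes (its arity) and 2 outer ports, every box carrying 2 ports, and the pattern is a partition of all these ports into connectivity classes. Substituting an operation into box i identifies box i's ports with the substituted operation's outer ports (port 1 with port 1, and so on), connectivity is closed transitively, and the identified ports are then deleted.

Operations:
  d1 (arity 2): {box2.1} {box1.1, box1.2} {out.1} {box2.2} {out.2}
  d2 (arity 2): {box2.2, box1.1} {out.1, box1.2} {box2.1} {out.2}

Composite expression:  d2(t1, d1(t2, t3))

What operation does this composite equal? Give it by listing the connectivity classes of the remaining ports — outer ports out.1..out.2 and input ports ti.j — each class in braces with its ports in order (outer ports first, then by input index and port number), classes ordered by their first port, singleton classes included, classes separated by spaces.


Two ports join when wires chain via d2-identified ports.
through d1, on inputs (t2, t3): {out.1} {out.2} {t2.1, t2.2} {t3.1} {t3.2} (out.j = stage outer ports)
through d2, on inputs (t1, t2, t3): {out.1, t1.2} {out.2} {t1.1} {t2.1, t2.2} {t3.1} {t3.2} (out.j = stage outer ports)

{out.1, t1.2} {out.2} {t1.1} {t2.1, t2.2} {t3.1} {t3.2}


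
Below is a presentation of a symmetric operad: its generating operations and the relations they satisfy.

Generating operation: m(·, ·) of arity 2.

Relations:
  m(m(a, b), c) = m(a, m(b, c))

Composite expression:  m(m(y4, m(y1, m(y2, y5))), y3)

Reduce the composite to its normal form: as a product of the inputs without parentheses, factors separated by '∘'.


Every regrouping of m is equal, so read the y-inputs in written order.
m(y2, y5) unparenthesizes to y2 ∘ y5
m(y1, m(y2, y5)) unparenthesizes to y1 ∘ y2 ∘ y5
m(y4, m(y1, m(y2, y5))) unparenthesizes to y4 ∘ y1 ∘ y2 ∘ y5
m(m(y4, m(y1, m(y2, y5))), y3) unparenthesizes to y4 ∘ y1 ∘ y2 ∘ y5 ∘ y3

y4 ∘ y1 ∘ y2 ∘ y5 ∘ y3


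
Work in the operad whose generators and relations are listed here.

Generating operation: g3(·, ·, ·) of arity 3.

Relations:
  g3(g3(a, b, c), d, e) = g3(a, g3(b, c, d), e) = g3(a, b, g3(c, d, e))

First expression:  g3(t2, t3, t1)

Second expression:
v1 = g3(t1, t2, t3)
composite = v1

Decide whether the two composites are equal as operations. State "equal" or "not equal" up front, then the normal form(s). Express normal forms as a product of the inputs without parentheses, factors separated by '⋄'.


not equal; first: t2 ⋄ t3 ⋄ t1; second: t1 ⋄ t2 ⋄ t3

The first expression reduces to t2 ⋄ t3 ⋄ t1
The second expression reduces to t1 ⋄ t2 ⋄ t3
Different reductions; not equal.


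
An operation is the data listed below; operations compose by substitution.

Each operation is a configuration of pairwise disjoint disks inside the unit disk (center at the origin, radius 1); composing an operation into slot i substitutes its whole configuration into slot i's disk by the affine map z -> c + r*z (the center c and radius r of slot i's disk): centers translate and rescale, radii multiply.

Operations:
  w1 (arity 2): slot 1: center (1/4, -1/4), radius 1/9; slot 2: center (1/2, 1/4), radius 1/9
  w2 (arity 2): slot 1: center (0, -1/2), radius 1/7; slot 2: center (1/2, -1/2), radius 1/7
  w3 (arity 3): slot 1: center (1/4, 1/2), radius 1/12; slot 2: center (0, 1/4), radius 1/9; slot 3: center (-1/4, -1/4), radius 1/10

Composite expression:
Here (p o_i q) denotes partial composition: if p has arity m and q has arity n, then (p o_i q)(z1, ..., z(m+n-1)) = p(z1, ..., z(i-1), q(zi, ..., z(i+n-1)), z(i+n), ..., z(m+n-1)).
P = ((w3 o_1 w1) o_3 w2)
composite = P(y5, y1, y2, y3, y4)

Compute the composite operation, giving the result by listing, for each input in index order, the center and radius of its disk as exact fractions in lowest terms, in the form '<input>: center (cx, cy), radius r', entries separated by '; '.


y1: center (7/24, 25/48), radius 1/108; y2: center (0, 7/36), radius 1/63; y3: center (1/18, 7/36), radius 1/63; y4: center (-1/4, -1/4), radius 1/10; y5: center (13/48, 23/48), radius 1/108

Affine substitution under w3: radii multiply and y-centers shift.
tracing y5 down its 2-map path: center (13/48, 23/48), radius 1/108
tracing y1 down its 2-map path: center (7/24, 25/48), radius 1/108
tracing y2 down its 2-map path: center (0, 7/36), radius 1/63
tracing y3 down its 2-map path: center (1/18, 7/36), radius 1/63
tracing y4 down its 1-map path: center (-1/4, -1/4), radius 1/10


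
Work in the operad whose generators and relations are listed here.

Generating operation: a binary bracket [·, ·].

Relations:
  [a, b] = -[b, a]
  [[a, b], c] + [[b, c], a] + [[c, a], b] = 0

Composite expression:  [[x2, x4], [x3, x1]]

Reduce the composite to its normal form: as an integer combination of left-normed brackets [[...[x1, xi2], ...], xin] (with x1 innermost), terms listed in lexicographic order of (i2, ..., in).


[[[x1, x3], x2], x4] - [[[x1, x3], x4], x2]

Expand each bracket as ab - ba; the x1-initial words give the coefficients.
Composite bracket: [[x2, x4], [x3, x1]]
Applying ab - ba throughout gives 8 signed words (2^3 = 8).
The x1-initial words carry the normal form:
  x1x3x2x4 appears with sign +1, giving the term +[[[x1, x3], x2], x4]
  x1x3x4x2 appears with sign -1, giving the term -[[[x1, x3], x4], x2]


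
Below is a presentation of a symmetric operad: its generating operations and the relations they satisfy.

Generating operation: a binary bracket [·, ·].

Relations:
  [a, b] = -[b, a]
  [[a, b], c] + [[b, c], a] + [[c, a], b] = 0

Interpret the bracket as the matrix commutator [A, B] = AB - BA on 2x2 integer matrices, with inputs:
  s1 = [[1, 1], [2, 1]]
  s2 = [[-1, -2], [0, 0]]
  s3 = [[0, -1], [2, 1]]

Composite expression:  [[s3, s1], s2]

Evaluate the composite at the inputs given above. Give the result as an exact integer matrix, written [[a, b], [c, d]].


[[4, 15], [-2, -4]]

[s3, s1] = [[-4, -1], [2, 4]]
[[s3, s1], s2] = [[4, 15], [-2, -4]]


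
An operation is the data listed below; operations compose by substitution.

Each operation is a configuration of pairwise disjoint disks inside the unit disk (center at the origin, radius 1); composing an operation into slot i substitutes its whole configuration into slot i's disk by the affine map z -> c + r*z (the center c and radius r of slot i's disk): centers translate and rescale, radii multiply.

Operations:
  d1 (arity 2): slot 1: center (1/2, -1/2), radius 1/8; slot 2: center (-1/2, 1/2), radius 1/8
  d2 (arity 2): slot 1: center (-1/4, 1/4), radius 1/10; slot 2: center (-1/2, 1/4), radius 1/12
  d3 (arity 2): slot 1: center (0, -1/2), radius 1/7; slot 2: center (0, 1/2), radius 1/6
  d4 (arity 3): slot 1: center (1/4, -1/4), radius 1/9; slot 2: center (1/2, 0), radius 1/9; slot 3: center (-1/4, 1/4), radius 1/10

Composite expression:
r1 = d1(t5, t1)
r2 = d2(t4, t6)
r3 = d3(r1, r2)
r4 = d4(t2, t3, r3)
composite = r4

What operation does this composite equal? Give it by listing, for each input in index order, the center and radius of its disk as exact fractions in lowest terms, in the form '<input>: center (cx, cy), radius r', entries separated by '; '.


t1: center (-9/35, 29/140), radius 1/560; t2: center (1/4, -1/4), radius 1/9; t3: center (1/2, 0), radius 1/9; t4: center (-61/240, 73/240), radius 1/600; t5: center (-17/70, 27/140), radius 1/560; t6: center (-31/120, 73/240), radius 1/720

Nesting under d4 composes maps z -> c + r*z down each t-path.
for t2, the 1-step affine chain lands on center (1/4, -1/4), radius 1/9
for t3, the 1-step affine chain lands on center (1/2, 0), radius 1/9
for t5, the 3-step affine chain lands on center (-17/70, 27/140), radius 1/560
for t1, the 3-step affine chain lands on center (-9/35, 29/140), radius 1/560
for t4, the 3-step affine chain lands on center (-61/240, 73/240), radius 1/600
for t6, the 3-step affine chain lands on center (-31/120, 73/240), radius 1/720


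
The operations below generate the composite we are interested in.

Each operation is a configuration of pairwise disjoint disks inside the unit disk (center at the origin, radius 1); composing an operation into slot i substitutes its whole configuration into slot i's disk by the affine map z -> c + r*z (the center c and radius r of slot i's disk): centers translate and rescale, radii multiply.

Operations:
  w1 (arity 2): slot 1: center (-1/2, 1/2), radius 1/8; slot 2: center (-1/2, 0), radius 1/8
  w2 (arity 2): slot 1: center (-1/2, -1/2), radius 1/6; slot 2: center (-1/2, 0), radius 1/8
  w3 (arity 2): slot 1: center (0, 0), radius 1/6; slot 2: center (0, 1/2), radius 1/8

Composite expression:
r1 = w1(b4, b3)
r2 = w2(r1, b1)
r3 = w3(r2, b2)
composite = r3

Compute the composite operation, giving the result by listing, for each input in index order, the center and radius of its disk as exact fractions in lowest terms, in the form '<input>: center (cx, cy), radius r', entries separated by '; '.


b1: center (-1/12, 0), radius 1/48; b2: center (0, 1/2), radius 1/8; b3: center (-7/72, -1/12), radius 1/288; b4: center (-7/72, -5/72), radius 1/288

Affine substitution under w3: radii multiply and b-centers shift.
tracing b4 down its 3-map path: center (-7/72, -5/72), radius 1/288
tracing b3 down its 3-map path: center (-7/72, -1/12), radius 1/288
tracing b1 down its 2-map path: center (-1/12, 0), radius 1/48
tracing b2 down its 1-map path: center (0, 1/2), radius 1/8


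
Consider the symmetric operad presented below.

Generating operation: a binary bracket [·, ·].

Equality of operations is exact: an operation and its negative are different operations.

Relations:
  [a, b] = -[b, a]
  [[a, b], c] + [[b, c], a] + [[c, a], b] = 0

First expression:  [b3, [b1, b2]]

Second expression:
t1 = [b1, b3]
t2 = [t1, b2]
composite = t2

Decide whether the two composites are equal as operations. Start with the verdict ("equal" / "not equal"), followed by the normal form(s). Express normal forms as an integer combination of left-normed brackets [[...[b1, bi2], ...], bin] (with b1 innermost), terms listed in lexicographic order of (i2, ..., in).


not equal; the first gives -[[b1, b2], b3] and the second [[b1, b3], b2]

The first composite normalizes to -[[b1, b2], b3]
The second composite normalizes to [[b1, b3], b2]
Distinct normal forms: not equal.


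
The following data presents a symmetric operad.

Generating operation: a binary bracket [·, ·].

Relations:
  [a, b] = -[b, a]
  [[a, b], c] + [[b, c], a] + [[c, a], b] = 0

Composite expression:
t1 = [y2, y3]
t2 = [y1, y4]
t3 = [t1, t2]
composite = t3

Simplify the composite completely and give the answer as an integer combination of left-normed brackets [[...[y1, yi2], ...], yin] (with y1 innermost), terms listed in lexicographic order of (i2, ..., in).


Left-normed coefficients sit on the y1-initial expansion words.
Composite bracket: [[y2, y3], [y1, y4]]
Full expansion: 8 signed words from ab - ba (2^3 = 8).
Words beginning with y1 determine it all:
  from y1y4y2y3, sign -1: term -[[[y1, y4], y2], y3]
  from y1y4y3y2, sign +1: term +[[[y1, y4], y3], y2]

-[[[y1, y4], y2], y3] + [[[y1, y4], y3], y2]


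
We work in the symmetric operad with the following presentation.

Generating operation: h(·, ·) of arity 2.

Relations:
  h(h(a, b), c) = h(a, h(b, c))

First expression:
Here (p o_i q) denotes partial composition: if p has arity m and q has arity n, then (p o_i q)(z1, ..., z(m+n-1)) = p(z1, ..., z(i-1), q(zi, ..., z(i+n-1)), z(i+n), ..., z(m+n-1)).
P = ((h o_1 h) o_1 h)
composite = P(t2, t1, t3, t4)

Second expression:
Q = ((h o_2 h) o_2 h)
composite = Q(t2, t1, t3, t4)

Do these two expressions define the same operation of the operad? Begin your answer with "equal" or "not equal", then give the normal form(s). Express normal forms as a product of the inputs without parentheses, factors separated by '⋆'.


equal; the common form is t2 ⋆ t1 ⋆ t3 ⋆ t4

The first expression reduces to t2 ⋆ t1 ⋆ t3 ⋆ t4
The second expression reduces to t2 ⋆ t1 ⋆ t3 ⋆ t4
The normal forms match — equal.


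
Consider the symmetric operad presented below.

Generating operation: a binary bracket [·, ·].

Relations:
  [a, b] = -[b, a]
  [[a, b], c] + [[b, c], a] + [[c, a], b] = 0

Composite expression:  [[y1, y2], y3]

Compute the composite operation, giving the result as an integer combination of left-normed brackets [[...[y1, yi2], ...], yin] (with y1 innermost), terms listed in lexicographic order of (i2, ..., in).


In the tensor algebra, words opening y1 carry the y1-anchored form.
Composite bracket: [[y1, y2], y3]
Expanding via [a, b] = ab - ba: 4 signed words (2^2 = 4).
Words beginning with y1 determine it all:
  y1y2y3 (sign +1) contributes +[[y1, y2], y3]

[[y1, y2], y3]


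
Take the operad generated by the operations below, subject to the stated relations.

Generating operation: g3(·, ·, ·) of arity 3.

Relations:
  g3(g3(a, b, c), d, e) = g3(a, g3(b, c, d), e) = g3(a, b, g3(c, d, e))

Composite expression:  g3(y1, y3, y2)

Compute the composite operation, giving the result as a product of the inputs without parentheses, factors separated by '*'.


y1 * y3 * y2

Under associativity of g3, the answer is the y's in reading order.
g3(y1, y3, y2) reduces to y1 * y3 * y2


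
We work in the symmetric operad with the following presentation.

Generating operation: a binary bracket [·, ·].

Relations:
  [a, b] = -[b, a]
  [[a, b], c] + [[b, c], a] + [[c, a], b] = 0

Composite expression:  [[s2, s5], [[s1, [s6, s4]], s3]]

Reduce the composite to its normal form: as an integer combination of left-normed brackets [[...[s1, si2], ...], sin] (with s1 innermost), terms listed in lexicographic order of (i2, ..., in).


[[[[[s1, s4], s6], s3], s2], s5] - [[[[[s1, s4], s6], s3], s5], s2] - [[[[[s1, s6], s4], s3], s2], s5] + [[[[[s1, s6], s4], s3], s5], s2]


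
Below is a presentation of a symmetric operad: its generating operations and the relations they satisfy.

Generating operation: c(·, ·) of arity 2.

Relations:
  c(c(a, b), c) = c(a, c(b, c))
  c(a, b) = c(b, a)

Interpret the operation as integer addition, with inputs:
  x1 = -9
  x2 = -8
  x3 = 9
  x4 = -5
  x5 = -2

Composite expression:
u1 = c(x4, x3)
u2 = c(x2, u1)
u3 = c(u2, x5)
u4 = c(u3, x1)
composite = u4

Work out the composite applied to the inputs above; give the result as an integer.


-15


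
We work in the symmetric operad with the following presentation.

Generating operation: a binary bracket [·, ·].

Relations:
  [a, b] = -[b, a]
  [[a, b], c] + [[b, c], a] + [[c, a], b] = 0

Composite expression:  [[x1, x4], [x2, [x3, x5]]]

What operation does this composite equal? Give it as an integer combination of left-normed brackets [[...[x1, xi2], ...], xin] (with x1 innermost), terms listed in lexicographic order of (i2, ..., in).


A multilinear Lie element is pinned by x1-initial words (x1 innermost).
Composite bracket: [[x1, x4], [x2, [x3, x5]]]
Each bracket splits as ab - ba, giving 16 signed words (2^4 = 16).
The x1-initial words carry the normal form:
  from x1x4x2x3x5, sign +1: term +[[[[x1, x4], x2], x3], x5]
  from x1x4x2x5x3, sign -1: term -[[[[x1, x4], x2], x5], x3]
  from x1x4x3x5x2, sign -1: term -[[[[x1, x4], x3], x5], x2]
  from x1x4x5x3x2, sign +1: term +[[[[x1, x4], x5], x3], x2]

[[[[x1, x4], x2], x3], x5] - [[[[x1, x4], x2], x5], x3] - [[[[x1, x4], x3], x5], x2] + [[[[x1, x4], x5], x3], x2]


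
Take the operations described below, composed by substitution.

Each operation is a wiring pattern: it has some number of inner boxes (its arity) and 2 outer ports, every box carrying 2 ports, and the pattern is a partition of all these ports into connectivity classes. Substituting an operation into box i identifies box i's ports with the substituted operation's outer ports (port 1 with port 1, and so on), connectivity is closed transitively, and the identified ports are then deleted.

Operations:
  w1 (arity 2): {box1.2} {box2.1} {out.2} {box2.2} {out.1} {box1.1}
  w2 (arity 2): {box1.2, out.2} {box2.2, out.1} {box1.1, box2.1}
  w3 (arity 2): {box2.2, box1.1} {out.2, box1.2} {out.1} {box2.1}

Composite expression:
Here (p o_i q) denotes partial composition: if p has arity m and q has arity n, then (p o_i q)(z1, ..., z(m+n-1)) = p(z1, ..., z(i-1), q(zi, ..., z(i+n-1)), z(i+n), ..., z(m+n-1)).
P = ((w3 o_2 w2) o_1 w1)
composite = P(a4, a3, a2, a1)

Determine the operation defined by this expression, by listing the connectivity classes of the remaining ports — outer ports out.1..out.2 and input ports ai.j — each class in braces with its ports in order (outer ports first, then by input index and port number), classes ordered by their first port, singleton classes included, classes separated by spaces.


{out.1} {out.2} {a1.1, a2.1} {a1.2} {a2.2} {a3.1} {a3.2} {a4.1} {a4.2}

Treat the ports identified at w3 as solder joints: merge, then drop.
through w1, on inputs (a4, a3): {out.1} {out.2} {a3.1} {a3.2} {a4.1} {a4.2} (out.j = stage outer ports)
through w2, on inputs (a2, a1): {out.1, a1.2} {out.2, a2.2} {a1.1, a2.1} (out.j = stage outer ports)
through w3, on inputs (a4, a3, a2, a1): {out.1} {out.2} {a1.1, a2.1} {a1.2} {a2.2} {a3.1} {a3.2} {a4.1} {a4.2} (out.j = stage outer ports)


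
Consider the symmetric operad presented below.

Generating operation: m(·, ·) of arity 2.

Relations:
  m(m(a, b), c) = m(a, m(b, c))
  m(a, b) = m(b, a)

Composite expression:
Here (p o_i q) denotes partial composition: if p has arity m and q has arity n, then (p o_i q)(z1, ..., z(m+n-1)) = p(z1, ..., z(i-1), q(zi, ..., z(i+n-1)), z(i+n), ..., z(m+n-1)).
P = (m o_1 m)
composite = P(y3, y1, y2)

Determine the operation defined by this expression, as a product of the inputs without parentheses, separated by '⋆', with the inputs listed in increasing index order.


y1 ⋆ y2 ⋆ y3

Any arrangement under m is one operation, so sort the y-inputs.
m(y3, y1) flattens to y3 ⋆ y1
m(m(y3, y1), y2) flattens to y3 ⋆ y1 ⋆ y2
the factors in increasing index order: y1 ⋆ y2 ⋆ y3


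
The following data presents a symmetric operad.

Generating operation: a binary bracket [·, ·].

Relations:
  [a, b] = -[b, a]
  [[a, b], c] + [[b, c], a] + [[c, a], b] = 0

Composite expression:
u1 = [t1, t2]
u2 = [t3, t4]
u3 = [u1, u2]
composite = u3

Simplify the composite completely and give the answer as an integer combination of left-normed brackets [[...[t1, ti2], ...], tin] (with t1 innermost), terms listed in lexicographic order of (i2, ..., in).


[[[t1, t2], t3], t4] - [[[t1, t2], t4], t3]

Skip Jacobi rewriting: expand, keep t1-initial words, read off terms.
Composite bracket: [[t1, t2], [t3, t4]]
Full expansion: 8 signed words from ab - ba (2^3 = 8).
Words beginning with t1 determine it all:
  the word t1t2t3t4 carries sign +1 and contributes +[[[t1, t2], t3], t4]
  the word t1t2t4t3 carries sign -1 and contributes -[[[t1, t2], t4], t3]


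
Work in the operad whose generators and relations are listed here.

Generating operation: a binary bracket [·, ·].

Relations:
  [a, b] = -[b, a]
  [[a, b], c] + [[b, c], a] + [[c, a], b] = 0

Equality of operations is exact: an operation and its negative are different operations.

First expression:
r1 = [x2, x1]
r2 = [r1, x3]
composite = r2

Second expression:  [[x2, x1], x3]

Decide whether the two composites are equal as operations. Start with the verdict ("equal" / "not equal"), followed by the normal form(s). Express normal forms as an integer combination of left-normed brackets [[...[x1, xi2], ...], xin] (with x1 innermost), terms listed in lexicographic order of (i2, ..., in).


The first expression reduces to -[[x1, x2], x3]
The second expression reduces to -[[x1, x2], x3]
The normal forms match — equal.

equal; both compose to -[[x1, x2], x3]


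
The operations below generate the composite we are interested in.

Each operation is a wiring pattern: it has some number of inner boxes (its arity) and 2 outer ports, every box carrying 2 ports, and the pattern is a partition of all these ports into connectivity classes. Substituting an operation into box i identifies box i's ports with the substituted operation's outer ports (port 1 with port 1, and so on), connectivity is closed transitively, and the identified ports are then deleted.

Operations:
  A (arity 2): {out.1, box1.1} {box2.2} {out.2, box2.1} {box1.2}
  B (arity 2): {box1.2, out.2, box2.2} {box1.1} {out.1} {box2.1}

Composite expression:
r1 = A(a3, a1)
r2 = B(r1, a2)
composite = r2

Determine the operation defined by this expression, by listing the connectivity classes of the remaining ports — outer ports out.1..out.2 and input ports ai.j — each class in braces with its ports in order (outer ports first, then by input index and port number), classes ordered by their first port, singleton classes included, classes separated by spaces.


{out.1} {out.2, a1.1, a2.2} {a1.2} {a2.1} {a3.1} {a3.2}

Two ports join when wires chain via B-identified ports.
stage A: inputs (a3, a1), connectivity {out.1, a3.1} {out.2, a1.1} {a1.2} {a3.2}, out.j its boundary
stage B: inputs (a3, a1, a2), connectivity {out.1} {out.2, a1.1, a2.2} {a1.2} {a2.1} {a3.1} {a3.2}, out.j its boundary


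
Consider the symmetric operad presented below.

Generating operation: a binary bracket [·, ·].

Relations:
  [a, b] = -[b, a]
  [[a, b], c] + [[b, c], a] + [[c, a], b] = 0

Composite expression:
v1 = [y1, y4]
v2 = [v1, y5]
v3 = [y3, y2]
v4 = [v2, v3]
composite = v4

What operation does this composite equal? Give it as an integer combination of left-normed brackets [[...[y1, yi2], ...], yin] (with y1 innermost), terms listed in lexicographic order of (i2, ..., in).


-[[[[y1, y4], y5], y2], y3] + [[[[y1, y4], y5], y3], y2]

Left-normed coefficients sit on the y1-initial expansion words.
Composite bracket: [[[y1, y4], y5], [y3, y2]]
Full expansion: 16 signed words from ab - ba (2^4 = 16).
Keep just the words that open with y1:
  y1y4y5y2y3 (sign -1) contributes -[[[[y1, y4], y5], y2], y3]
  y1y4y5y3y2 (sign +1) contributes +[[[[y1, y4], y5], y3], y2]


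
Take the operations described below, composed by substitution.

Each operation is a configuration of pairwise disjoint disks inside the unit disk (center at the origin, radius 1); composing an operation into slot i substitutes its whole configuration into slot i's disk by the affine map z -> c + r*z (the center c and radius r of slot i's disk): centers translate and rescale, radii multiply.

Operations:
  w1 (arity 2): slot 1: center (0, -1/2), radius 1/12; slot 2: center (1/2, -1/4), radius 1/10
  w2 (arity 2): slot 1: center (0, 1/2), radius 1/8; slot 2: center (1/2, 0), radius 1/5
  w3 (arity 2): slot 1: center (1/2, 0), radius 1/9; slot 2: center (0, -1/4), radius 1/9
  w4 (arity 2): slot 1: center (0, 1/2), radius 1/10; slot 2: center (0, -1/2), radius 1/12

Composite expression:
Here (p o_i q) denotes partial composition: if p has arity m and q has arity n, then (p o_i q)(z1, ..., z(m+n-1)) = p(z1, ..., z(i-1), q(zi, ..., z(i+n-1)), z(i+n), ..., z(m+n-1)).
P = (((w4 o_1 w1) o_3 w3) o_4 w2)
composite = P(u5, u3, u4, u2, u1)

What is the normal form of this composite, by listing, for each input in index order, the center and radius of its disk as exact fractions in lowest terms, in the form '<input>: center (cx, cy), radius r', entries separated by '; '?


u1: center (1/216, -25/48), radius 1/540; u2: center (0, -223/432), radius 1/864; u3: center (1/20, 19/40), radius 1/100; u4: center (1/24, -1/2), radius 1/108; u5: center (0, 9/20), radius 1/120

Nesting under w4 composes maps z -> c + r*z down each u-path.
tracing u5 down its 2-map path: center (0, 9/20), radius 1/120
tracing u3 down its 2-map path: center (1/20, 19/40), radius 1/100
tracing u4 down its 2-map path: center (1/24, -1/2), radius 1/108
tracing u2 down its 3-map path: center (0, -223/432), radius 1/864
tracing u1 down its 3-map path: center (1/216, -25/48), radius 1/540


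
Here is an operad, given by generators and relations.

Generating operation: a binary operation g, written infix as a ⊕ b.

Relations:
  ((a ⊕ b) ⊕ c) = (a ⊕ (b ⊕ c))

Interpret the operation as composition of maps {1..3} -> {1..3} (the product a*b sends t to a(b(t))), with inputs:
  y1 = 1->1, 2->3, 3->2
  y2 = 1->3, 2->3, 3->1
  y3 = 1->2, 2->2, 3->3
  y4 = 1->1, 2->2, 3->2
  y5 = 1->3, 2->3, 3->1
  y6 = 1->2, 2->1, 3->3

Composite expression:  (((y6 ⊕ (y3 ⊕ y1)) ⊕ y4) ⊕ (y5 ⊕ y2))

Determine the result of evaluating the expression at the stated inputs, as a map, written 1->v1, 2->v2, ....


(y3 ⊕ y1) = 1->2, 2->3, 3->2
(y6 ⊕ (y3 ⊕ y1)) = 1->1, 2->3, 3->1
((y6 ⊕ (y3 ⊕ y1)) ⊕ y4) = 1->1, 2->3, 3->3
(y5 ⊕ y2) = 1->1, 2->1, 3->3
(((y6 ⊕ (y3 ⊕ y1)) ⊕ y4) ⊕ (y5 ⊕ y2)) = 1->1, 2->1, 3->3

1->1, 2->1, 3->3


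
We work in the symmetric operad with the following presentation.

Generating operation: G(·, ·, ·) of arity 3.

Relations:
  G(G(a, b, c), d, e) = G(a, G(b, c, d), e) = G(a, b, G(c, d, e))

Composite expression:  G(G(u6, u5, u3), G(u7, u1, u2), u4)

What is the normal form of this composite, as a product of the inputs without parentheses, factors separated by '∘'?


u6 ∘ u5 ∘ u3 ∘ u7 ∘ u1 ∘ u2 ∘ u4

Key point: G is associative — brackets drop, the u-order remains.
G(u6, u5, u3) linearizes to u6 ∘ u5 ∘ u3
G(u7, u1, u2) linearizes to u7 ∘ u1 ∘ u2
G(G(u6, u5, u3), G(u7, u1, u2), u4) linearizes to u6 ∘ u5 ∘ u3 ∘ u7 ∘ u1 ∘ u2 ∘ u4


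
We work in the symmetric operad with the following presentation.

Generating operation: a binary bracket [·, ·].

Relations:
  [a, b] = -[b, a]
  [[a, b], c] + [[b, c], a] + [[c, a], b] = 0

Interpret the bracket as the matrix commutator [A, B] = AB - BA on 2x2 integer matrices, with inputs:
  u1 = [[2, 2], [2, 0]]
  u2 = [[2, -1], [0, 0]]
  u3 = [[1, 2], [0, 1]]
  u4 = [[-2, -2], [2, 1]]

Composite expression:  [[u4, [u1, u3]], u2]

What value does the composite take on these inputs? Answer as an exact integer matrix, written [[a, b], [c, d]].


[[-16, 72], [-32, 16]]

[u1, u3] = [[-4, 4], [0, 4]]
[u4, [u1, u3]] = [[-8, -28], [-16, 8]]
[[u4, [u1, u3]], u2] = [[-16, 72], [-32, 16]]


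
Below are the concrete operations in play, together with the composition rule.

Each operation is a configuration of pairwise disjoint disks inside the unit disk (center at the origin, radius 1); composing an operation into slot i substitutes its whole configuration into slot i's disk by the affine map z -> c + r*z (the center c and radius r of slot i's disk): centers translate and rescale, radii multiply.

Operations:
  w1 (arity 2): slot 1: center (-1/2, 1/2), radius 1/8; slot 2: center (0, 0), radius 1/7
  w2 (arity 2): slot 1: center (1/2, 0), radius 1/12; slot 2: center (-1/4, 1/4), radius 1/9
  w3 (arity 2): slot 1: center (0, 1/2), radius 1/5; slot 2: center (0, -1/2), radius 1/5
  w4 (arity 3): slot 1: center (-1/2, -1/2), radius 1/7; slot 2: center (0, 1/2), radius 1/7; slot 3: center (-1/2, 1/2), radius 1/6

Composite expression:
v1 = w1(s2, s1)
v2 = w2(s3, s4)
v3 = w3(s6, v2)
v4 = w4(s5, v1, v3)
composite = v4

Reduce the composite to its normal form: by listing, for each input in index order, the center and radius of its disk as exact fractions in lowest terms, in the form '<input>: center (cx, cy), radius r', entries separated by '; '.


Follow each s-input down from w4: c' goes to c + r*c', radius to r*r'.
input s5: applying the 1 nested substitution gives center (-1/2, -1/2), radius 1/7
input s2: applying the 2 nested substitutions gives center (-1/14, 4/7), radius 1/56
input s1: applying the 2 nested substitutions gives center (0, 1/2), radius 1/49
input s6: applying the 2 nested substitutions gives center (-1/2, 7/12), radius 1/30
input s3: applying the 3 nested substitutions gives center (-29/60, 5/12), radius 1/360
input s4: applying the 3 nested substitutions gives center (-61/120, 17/40), radius 1/270

s1: center (0, 1/2), radius 1/49; s2: center (-1/14, 4/7), radius 1/56; s3: center (-29/60, 5/12), radius 1/360; s4: center (-61/120, 17/40), radius 1/270; s5: center (-1/2, -1/2), radius 1/7; s6: center (-1/2, 7/12), radius 1/30


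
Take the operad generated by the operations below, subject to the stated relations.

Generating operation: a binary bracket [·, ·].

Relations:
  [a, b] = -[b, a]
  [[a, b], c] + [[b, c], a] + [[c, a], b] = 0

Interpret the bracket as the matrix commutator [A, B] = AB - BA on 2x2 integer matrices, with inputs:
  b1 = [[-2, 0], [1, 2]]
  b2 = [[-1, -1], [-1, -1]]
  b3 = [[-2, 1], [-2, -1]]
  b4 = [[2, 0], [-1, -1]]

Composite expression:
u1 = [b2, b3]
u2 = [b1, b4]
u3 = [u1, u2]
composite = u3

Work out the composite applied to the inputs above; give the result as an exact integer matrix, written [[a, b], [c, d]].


[b2, b3] = [[3, -1], [1, -3]]
[b1, b4] = [[0, 0], [-1, 0]]
[[b2, b3], [b1, b4]] = [[1, 0], [6, -1]]

[[1, 0], [6, -1]]
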